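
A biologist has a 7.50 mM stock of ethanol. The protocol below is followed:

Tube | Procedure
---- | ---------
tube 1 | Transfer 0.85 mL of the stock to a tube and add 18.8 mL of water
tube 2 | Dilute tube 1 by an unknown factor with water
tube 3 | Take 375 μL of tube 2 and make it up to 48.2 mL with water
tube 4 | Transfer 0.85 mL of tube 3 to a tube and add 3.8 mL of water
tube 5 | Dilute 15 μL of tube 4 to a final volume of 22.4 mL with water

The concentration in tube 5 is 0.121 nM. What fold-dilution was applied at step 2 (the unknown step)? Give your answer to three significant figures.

Step 1: 0.85 mL + 18.8 mL = 19.65 mL total → factor 19.65/0.85 = 23.118
Step 2: unknown factor x
Step 3: 375 μL brought to 48.2 mL → factor 48200/375 = 128.53
Step 4: 0.85 mL + 3.8 mL = 4.65 mL total → factor 4.65/0.85 = 5.4706
Step 5: 15 μL brought to 22.4 mL → factor 22400/15 = 1493.3
Product of known-step factors = 2.4274 × 10^7
Overall factor = 7.50 mM / (0.121 nM) = 6.1983 × 10^7
x = 6.1983 × 10^7 / 2.4274 × 10^7 = 2.55

2.55-fold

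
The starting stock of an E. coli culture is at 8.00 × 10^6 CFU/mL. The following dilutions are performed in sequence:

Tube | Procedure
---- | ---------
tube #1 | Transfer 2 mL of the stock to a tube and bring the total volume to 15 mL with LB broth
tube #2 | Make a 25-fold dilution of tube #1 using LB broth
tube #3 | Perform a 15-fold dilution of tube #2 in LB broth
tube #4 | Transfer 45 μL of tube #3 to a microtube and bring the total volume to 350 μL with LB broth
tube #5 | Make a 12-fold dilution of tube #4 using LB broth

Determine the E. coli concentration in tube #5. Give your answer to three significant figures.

Step 1: 2 mL brought to 15 mL → factor 15/2 = 7.5
Step 2: 25-fold → factor 25
Step 3: 15-fold → factor 15
Step 4: 45 μL brought to 350 μL → factor 350/45 = 7.7778
Step 5: 12-fold → factor 12
Overall dilution factor = 7.5 × 25 × 15 × 7.7778 × 12 = 2.625 × 10^5
Final = 8.00 × 10^6 CFU/mL / 2.625 × 10^5 = 30.5 CFU/mL

30.5 CFU/mL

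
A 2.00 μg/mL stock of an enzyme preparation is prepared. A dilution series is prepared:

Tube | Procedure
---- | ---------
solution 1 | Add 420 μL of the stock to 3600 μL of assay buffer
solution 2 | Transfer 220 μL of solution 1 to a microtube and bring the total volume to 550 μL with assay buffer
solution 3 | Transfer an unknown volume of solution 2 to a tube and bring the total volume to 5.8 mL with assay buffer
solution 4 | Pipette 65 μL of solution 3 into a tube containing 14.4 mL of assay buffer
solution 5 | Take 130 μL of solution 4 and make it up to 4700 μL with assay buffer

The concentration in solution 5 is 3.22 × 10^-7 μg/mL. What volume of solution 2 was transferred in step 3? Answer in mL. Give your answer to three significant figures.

Step 1: 420 μL + 3600 μL = 4020 μL total → factor 4020/420 = 9.5714
Step 2: 220 μL brought to 550 μL → factor 550/220 = 2.5
Step 3: v brought to 5.8 mL → factor = 5.8 mL/v
Step 4: 65 μL + 14.4 mL = 14465 μL total → factor 14465/65 = 222.54
Step 5: 130 μL brought to 4700 μL → factor 4700/130 = 36.154
Product of known-step factors = 1.9252 × 10^5
Overall factor = 2.00 μg/mL / (3.22 × 10^-7 μg/mL) = 6.2112 × 10^6
Step-3 factor = 6.2112 × 10^6 / 1.9252 × 10^5 = 32.262
v = 5.8 mL / 32.262 = 0.180 mL

0.180 mL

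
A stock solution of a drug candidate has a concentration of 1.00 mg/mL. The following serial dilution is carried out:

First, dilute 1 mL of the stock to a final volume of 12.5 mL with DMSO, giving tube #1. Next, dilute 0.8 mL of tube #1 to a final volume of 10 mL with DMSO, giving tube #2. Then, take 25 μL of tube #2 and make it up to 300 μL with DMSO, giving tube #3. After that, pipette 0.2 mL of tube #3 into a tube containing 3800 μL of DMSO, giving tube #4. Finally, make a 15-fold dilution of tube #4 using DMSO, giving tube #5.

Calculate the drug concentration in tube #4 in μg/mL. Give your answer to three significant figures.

Step 1: 1 mL brought to 12.5 mL → factor 12.5/1 = 12.5
Step 2: 0.8 mL brought to 10 mL → factor 10/0.8 = 12.5
Step 3: 25 μL brought to 300 μL → factor 300/25 = 12
Step 4: 0.2 mL + 3800 μL = 4 mL total → factor 4/0.2 = 20
Dilution factor through tube #4 = 12.5 × 12.5 × 12 × 20 = 37500
[tube #4] = 1.00 mg/mL / 37500 = 2.667 × 10^-5 mg/mL = 0.0267 μg/mL

0.0267 μg/mL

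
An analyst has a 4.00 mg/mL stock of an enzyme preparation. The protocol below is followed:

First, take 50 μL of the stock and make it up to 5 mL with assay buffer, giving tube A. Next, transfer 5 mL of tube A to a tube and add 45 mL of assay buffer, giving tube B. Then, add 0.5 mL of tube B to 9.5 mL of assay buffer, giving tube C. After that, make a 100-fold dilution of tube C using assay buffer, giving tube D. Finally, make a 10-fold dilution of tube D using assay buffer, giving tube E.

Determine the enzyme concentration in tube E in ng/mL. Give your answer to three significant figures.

0.200 ng/mL

Step 1: 50 μL brought to 5 mL → factor 5000/50 = 100
Step 2: 5 mL + 45 mL = 50 mL total → factor 50/5 = 10
Step 3: 0.5 mL + 9.5 mL = 10 mL total → factor 10/0.5 = 20
Step 4: 100-fold → factor 100
Step 5: 10-fold → factor 10
Overall dilution factor = 100 × 10 × 20 × 100 × 10 = 2 × 10^7
Final = 4.00 mg/mL / 2 × 10^7 = 2.000 × 10^-7 mg/mL = 0.200 ng/mL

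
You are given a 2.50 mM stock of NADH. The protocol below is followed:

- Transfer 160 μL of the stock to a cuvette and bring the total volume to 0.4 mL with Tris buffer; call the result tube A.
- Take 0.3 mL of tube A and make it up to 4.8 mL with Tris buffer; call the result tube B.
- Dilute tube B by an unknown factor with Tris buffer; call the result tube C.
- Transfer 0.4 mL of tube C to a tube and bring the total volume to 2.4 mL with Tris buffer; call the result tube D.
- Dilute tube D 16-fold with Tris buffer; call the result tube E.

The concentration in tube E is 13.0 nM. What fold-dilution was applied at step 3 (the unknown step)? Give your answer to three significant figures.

Step 1: 160 μL brought to 0.4 mL → factor 400/160 = 2.5
Step 2: 0.3 mL brought to 4.8 mL → factor 4.8/0.3 = 16
Step 3: unknown factor x
Step 4: 0.4 mL brought to 2.4 mL → factor 2.4/0.4 = 6
Step 5: 16-fold → factor 16
Product of known-step factors = 3840
Overall factor = 2.50 mM / (13.0 nM) = 1.9231 × 10^5
x = 1.9231 × 10^5 / 3840 = 50.1

50.1-fold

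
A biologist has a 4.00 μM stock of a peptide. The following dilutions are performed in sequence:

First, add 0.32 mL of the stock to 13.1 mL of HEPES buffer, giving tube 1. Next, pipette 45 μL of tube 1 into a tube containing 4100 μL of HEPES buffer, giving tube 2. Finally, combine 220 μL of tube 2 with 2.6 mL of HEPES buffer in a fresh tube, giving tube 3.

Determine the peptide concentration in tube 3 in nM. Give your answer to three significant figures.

Step 1: 0.32 mL + 13.1 mL = 13.42 mL total → factor 13.42/0.32 = 41.938
Step 2: 45 μL + 4100 μL = 4145 μL total → factor 4145/45 = 92.111
Step 3: 220 μL + 2.6 mL = 2820 μL total → factor 2820/220 = 12.818
Overall dilution factor = 41.938 × 92.111 × 12.818 = 49515
Final = 4.00 μM / 49515 = 8.078 × 10^-5 μM = 0.0808 nM

0.0808 nM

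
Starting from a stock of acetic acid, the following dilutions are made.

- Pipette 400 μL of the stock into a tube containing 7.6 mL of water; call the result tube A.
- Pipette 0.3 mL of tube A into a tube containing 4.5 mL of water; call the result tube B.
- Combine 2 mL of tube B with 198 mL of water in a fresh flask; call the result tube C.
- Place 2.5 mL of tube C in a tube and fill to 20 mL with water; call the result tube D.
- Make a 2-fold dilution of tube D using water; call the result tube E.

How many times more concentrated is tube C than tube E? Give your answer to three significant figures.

Step 1: 400 μL + 7.6 mL = 8000 μL total → factor 8000/400 = 20
Step 2: 0.3 mL + 4.5 mL = 4.8 mL total → factor 4.8/0.3 = 16
Step 3: 2 mL + 198 mL = 200 mL total → factor 200/2 = 100
Step 4: 2.5 mL brought to 20 mL → factor 20/2.5 = 8
Step 5: 2-fold → factor 2
Dilution factor to tube C = 32000; to tube E = 5.12 × 10^5
[tube C]/[tube E] = (factor to tube E)/(factor to tube C) = 5.12 × 10^5/32000 = 16.0

16.0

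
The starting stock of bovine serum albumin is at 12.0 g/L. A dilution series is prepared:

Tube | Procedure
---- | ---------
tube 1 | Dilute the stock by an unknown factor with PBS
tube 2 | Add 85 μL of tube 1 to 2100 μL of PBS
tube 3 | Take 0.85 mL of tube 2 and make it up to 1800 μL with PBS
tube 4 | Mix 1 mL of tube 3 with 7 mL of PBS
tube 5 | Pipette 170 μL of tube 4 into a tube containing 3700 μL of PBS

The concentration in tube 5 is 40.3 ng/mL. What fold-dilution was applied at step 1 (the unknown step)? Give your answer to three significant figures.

Step 1: unknown factor x
Step 2: 85 μL + 2100 μL = 2185 μL total → factor 2185/85 = 25.706
Step 3: 0.85 mL brought to 1800 μL → factor 1.8/0.85 = 2.1176
Step 4: 1 mL + 7 mL = 8 mL total → factor 8/1 = 8
Step 5: 170 μL + 3700 μL = 3870 μL total → factor 3870/170 = 22.765
Product of known-step factors = 9913.8
Overall factor = 12.0 g/L / (40.3 ng/mL) = 2.9777 × 10^5
x = 2.9777 × 10^5 / 9913.8 = 30.0

30.0-fold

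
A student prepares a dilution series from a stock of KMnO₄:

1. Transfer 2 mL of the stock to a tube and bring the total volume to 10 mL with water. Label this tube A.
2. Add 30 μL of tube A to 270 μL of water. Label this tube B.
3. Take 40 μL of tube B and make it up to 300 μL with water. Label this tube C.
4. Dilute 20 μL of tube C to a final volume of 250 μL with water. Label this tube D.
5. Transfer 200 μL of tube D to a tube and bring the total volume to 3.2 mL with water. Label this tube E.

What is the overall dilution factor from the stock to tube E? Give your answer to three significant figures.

7.50 × 10^4

Step 1: 2 mL brought to 10 mL → factor 10/2 = 5
Step 2: 30 μL + 270 μL = 300 μL total → factor 300/30 = 10
Step 3: 40 μL brought to 300 μL → factor 300/40 = 7.5
Step 4: 20 μL brought to 250 μL → factor 250/20 = 12.5
Step 5: 200 μL brought to 3.2 mL → factor 3200/200 = 16
Overall dilution factor = 5 × 10 × 7.5 × 12.5 × 16 = 75000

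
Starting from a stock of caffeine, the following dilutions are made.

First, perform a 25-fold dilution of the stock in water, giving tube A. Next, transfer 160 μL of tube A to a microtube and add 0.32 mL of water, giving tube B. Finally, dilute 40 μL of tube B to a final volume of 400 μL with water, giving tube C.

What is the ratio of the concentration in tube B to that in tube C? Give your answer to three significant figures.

Step 1: 25-fold → factor 25
Step 2: 160 μL + 0.32 mL = 480 μL total → factor 480/160 = 3
Step 3: 40 μL brought to 400 μL → factor 400/40 = 10
Dilution factor to tube B = 75; to tube C = 750
[tube B]/[tube C] = (factor to tube C)/(factor to tube B) = 750/75 = 10.0

10.0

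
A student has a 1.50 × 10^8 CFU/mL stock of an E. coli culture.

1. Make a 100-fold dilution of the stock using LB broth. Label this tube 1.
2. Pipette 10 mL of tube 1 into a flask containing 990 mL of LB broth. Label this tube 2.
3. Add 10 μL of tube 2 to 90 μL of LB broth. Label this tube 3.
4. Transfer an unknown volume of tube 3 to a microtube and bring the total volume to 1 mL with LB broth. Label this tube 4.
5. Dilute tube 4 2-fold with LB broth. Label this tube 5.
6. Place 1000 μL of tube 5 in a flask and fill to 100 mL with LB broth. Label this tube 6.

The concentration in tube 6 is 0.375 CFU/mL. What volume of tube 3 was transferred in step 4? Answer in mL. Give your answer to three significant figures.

0.0500 mL

Step 1: 100-fold → factor 100
Step 2: 10 mL + 990 mL = 1000 mL total → factor 1000/10 = 100
Step 3: 10 μL + 90 μL = 100 μL total → factor 100/10 = 10
Step 4: v brought to 1 mL → factor = 1 mL/v
Step 5: 2-fold → factor 2
Step 6: 1000 μL brought to 100 mL → factor 1 × 10^5/1000 = 100
Product of known-step factors = 2 × 10^7
Overall factor = 1.50 × 10^8 CFU/mL / (0.375 CFU/mL) = 4 × 10^8
Step-4 factor = 4 × 10^8 / 2 × 10^7 = 20
v = 1 mL / 20 = 0.0500 mL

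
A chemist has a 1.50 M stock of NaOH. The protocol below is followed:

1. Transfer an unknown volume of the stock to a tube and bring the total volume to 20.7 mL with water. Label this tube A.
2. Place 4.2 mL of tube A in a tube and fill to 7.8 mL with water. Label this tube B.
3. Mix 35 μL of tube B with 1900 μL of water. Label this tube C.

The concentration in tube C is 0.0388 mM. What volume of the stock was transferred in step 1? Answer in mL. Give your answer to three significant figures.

Step 1: v brought to 20.7 mL → factor = 20.7 mL/v
Step 2: 4.2 mL brought to 7.8 mL → factor 7.8/4.2 = 1.8571
Step 3: 35 μL + 1900 μL = 1935 μL total → factor 1935/35 = 55.286
Product of known-step factors = 102.67
Overall factor = 1.50 M / (0.0388 mM) = 38660
Step-1 factor = 38660 / 102.67 = 376.53
v = 20.7 mL / 376.53 = 0.0550 mL

0.0550 mL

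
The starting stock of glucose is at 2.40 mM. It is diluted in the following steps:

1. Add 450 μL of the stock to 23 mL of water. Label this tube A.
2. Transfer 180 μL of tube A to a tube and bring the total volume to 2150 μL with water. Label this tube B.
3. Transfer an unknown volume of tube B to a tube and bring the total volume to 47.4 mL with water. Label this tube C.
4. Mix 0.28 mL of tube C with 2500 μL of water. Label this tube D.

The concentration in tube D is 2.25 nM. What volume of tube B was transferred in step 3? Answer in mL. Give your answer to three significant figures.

0.275 mL

Step 1: 450 μL + 23 mL = 23450 μL total → factor 23450/450 = 52.111
Step 2: 180 μL brought to 2150 μL → factor 2150/180 = 11.944
Step 3: v brought to 47.4 mL → factor = 47.4 mL/v
Step 4: 0.28 mL + 2500 μL = 2.78 mL total → factor 2.78/0.28 = 9.9286
Product of known-step factors = 6179.9
Overall factor = 2.40 mM / (2.25 nM) = 1.0667 × 10^6
Step-3 factor = 1.0667 × 10^6 / 6179.9 = 172.6
v = 47.4 mL / 172.6 = 0.275 mL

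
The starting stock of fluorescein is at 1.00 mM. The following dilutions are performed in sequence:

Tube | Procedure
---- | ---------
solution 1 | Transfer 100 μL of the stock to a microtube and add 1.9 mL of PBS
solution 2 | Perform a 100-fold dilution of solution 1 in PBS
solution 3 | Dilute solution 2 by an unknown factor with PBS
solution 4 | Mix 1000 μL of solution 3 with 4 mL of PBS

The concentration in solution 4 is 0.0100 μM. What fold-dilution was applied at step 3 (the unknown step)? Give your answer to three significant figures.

10.0-fold

Step 1: 100 μL + 1.9 mL = 2000 μL total → factor 2000/100 = 20
Step 2: 100-fold → factor 100
Step 3: unknown factor x
Step 4: 1000 μL + 4 mL = 5000 μL total → factor 5000/1000 = 5
Product of known-step factors = 10000
Overall factor = 1.00 mM / (0.0100 μM) = 1 × 10^5
x = 1 × 10^5 / 10000 = 10.0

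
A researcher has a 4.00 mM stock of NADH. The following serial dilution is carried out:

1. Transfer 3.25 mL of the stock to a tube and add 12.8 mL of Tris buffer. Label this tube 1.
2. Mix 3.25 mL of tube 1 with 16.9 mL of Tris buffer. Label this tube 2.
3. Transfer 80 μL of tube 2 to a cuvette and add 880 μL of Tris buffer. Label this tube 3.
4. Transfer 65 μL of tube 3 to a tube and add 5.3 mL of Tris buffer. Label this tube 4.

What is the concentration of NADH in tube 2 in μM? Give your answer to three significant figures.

131 μM

Step 1: 3.25 mL + 12.8 mL = 16.05 mL total → factor 16.05/3.25 = 4.9385
Step 2: 3.25 mL + 16.9 mL = 20.15 mL total → factor 20.15/3.25 = 6.2
Dilution factor through tube 2 = 4.9385 × 6.2 = 30.618
[tube 2] = 4.00 mM / 30.618 = 0.1306 mM = 131 μM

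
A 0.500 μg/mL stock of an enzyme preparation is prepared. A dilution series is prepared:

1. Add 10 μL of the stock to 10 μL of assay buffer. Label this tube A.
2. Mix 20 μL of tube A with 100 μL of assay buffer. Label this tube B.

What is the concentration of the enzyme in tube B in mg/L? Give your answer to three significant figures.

0.0417 mg/L

Step 1: 10 μL + 10 μL = 20 μL total → factor 20/10 = 2
Step 2: 20 μL + 100 μL = 120 μL total → factor 120/20 = 6
Overall dilution factor = 2 × 6 = 12
Final = 0.500 μg/mL / 12 = 0.04167 μg/mL = 0.0417 mg/L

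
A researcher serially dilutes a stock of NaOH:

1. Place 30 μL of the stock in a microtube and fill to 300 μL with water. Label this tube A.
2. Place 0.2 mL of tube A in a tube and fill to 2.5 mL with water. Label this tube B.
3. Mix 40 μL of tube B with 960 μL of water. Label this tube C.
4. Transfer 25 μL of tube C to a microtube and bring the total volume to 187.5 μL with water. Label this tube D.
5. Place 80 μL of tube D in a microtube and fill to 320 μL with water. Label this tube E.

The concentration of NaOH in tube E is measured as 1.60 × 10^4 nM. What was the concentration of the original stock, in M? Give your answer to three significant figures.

1.50 M

Step 1: 30 μL brought to 300 μL → factor 300/30 = 10
Step 2: 0.2 mL brought to 2.5 mL → factor 2.5/0.2 = 12.5
Step 3: 40 μL + 960 μL = 1000 μL total → factor 1000/40 = 25
Step 4: 25 μL brought to 187.5 μL → factor 187.5/25 = 7.5
Step 5: 80 μL brought to 320 μL → factor 320/80 = 4
Overall dilution factor = 10 × 12.5 × 25 × 7.5 × 4 = 93750
Stock = 1.60 × 10^4 nM × 93750 = 1.500 × 10^9 nM = 1.50 M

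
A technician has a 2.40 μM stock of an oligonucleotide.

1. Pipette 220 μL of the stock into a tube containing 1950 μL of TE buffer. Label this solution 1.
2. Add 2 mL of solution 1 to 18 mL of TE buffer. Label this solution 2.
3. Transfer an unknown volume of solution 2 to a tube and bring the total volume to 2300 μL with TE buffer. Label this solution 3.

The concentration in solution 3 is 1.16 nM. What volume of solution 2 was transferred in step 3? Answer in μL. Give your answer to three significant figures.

110 μL

Step 1: 220 μL + 1950 μL = 2170 μL total → factor 2170/220 = 9.8636
Step 2: 2 mL + 18 mL = 20 mL total → factor 20/2 = 10
Step 3: v brought to 2300 μL → factor = 2300 μL/v
Product of known-step factors = 98.636
Overall factor = 2.40 μM / (1.16 nM) = 2069
Step-3 factor = 2069 / 98.636 = 20.976
v = 2300 μL / 20.976 = 110 μL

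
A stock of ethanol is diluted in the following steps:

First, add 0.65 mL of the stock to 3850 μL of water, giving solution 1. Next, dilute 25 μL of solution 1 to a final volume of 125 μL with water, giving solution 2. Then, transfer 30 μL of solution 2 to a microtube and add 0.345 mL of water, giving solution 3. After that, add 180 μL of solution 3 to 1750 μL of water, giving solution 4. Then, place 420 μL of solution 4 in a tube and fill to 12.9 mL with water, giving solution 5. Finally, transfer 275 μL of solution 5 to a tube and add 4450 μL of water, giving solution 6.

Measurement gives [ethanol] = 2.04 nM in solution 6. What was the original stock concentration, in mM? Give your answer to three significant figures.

4.99 mM

Step 1: 0.65 mL + 3850 μL = 4.5 mL total → factor 4.5/0.65 = 6.9231
Step 2: 25 μL brought to 125 μL → factor 125/25 = 5
Step 3: 30 μL + 0.345 mL = 375 μL total → factor 375/30 = 12.5
Step 4: 180 μL + 1750 μL = 1930 μL total → factor 1930/180 = 10.722
Step 5: 420 μL brought to 12.9 mL → factor 12900/420 = 30.714
Step 6: 275 μL + 4450 μL = 4725 μL total → factor 4725/275 = 17.182
Overall dilution factor = 6.9231 × 5 × 12.5 × 10.722 × 30.714 × 17.182 = 2.4484 × 10^6
Stock = 2.04 nM × 2.4484 × 10^6 = 4.995 × 10^6 nM = 4.99 mM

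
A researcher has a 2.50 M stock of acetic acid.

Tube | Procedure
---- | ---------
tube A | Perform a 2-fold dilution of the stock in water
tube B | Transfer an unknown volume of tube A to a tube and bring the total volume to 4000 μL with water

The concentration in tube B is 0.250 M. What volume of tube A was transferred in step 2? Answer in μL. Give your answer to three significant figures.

Step 1: 2-fold → factor 2
Step 2: v brought to 4000 μL → factor = 4000 μL/v
Product of known-step factors = 2
Overall factor = 2.50 M / (0.250 M) = 10
Step-2 factor = 10 / 2 = 5
v = 4000 μL / 5 = 800 μL

800 μL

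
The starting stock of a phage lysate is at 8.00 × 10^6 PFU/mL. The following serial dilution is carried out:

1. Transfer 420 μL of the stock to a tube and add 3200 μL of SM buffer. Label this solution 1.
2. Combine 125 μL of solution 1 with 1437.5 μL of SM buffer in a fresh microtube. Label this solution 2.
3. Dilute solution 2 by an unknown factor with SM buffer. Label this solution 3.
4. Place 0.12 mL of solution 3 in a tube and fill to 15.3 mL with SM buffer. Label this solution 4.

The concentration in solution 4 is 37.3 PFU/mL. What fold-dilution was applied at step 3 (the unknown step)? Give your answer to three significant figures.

Step 1: 420 μL + 3200 μL = 3620 μL total → factor 3620/420 = 8.619
Step 2: 125 μL + 1437.5 μL = 1562.5 μL total → factor 1562.5/125 = 12.5
Step 3: unknown factor x
Step 4: 0.12 mL brought to 15.3 mL → factor 15.3/0.12 = 127.5
Product of known-step factors = 13737
Overall factor = 8.00 × 10^6 PFU/mL / (37.3 PFU/mL) = 2.1448 × 10^5
x = 2.1448 × 10^5 / 13737 = 15.6

15.6-fold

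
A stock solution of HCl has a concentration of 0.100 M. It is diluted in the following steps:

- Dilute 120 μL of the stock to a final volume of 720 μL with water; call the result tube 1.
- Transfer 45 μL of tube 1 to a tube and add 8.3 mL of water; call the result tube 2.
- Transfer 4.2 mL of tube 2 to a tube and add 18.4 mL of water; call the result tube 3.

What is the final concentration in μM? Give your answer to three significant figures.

16.7 μM

Step 1: 120 μL brought to 720 μL → factor 720/120 = 6
Step 2: 45 μL + 8.3 mL = 8345 μL total → factor 8345/45 = 185.44
Step 3: 4.2 mL + 18.4 mL = 22.6 mL total → factor 22.6/4.2 = 5.381
Overall dilution factor = 6 × 185.44 × 5.381 = 5987.2
Final = 0.100 M / 5987.2 = 1.670 × 10^-5 M = 16.7 μM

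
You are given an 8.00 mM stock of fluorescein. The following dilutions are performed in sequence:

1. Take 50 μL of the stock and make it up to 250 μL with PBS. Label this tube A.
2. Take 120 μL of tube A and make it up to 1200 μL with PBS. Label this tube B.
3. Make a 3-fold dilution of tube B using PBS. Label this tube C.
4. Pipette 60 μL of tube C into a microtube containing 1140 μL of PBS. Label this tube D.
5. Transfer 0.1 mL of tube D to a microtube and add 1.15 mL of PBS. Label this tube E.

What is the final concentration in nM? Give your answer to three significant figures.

213 nM

Step 1: 50 μL brought to 250 μL → factor 250/50 = 5
Step 2: 120 μL brought to 1200 μL → factor 1200/120 = 10
Step 3: 3-fold → factor 3
Step 4: 60 μL + 1140 μL = 1200 μL total → factor 1200/60 = 20
Step 5: 0.1 mL + 1.15 mL = 1.25 mL total → factor 1.25/0.1 = 12.5
Overall dilution factor = 5 × 10 × 3 × 20 × 12.5 = 37500
Final = 8.00 mM / 37500 = 0.0002133 mM = 213 nM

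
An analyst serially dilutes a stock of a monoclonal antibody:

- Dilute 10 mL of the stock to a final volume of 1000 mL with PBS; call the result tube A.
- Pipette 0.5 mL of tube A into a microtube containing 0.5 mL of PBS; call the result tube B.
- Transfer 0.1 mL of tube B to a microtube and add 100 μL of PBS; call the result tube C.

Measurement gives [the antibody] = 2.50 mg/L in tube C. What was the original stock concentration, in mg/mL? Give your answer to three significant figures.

1.00 mg/mL

Step 1: 10 mL brought to 1000 mL → factor 1000/10 = 100
Step 2: 0.5 mL + 0.5 mL = 1 mL total → factor 1/0.5 = 2
Step 3: 0.1 mL + 100 μL = 0.2 mL total → factor 0.2/0.1 = 2
Overall dilution factor = 100 × 2 × 2 = 400
Stock = 2.50 mg/L × 400 = 1000 mg/L = 1.00 mg/mL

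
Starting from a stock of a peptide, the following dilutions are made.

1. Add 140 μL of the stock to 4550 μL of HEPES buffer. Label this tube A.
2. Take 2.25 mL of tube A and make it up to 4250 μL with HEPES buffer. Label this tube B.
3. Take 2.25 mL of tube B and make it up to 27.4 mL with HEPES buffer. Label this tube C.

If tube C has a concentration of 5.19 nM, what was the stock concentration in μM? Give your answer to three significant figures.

4.00 μM

Step 1: 140 μL + 4550 μL = 4690 μL total → factor 4690/140 = 33.5
Step 2: 2.25 mL brought to 4250 μL → factor 4.25/2.25 = 1.8889
Step 3: 2.25 mL brought to 27.4 mL → factor 27.4/2.25 = 12.178
Overall dilution factor = 33.5 × 1.8889 × 12.178 = 770.58
Stock = 5.19 nM × 770.58 = 3999 nM = 4.00 μM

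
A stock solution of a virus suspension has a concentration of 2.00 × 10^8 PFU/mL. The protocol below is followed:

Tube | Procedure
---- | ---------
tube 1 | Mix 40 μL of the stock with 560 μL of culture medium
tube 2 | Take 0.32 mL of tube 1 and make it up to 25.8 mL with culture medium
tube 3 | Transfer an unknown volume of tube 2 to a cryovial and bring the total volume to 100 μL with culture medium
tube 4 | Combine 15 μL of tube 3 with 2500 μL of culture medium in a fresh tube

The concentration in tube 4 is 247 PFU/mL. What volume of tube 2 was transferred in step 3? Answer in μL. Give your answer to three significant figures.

Step 1: 40 μL + 560 μL = 600 μL total → factor 600/40 = 15
Step 2: 0.32 mL brought to 25.8 mL → factor 25.8/0.32 = 80.625
Step 3: v brought to 100 μL → factor = 100 μL/v
Step 4: 15 μL + 2500 μL = 2515 μL total → factor 2515/15 = 167.67
Product of known-step factors = 2.0277 × 10^5
Overall factor = 2.00 × 10^8 PFU/mL / (247 PFU/mL) = 8.0972 × 10^5
Step-3 factor = 8.0972 × 10^5 / 2.0277 × 10^5 = 3.9932
v = 100 μL / 3.9932 = 25.0 μL

25.0 μL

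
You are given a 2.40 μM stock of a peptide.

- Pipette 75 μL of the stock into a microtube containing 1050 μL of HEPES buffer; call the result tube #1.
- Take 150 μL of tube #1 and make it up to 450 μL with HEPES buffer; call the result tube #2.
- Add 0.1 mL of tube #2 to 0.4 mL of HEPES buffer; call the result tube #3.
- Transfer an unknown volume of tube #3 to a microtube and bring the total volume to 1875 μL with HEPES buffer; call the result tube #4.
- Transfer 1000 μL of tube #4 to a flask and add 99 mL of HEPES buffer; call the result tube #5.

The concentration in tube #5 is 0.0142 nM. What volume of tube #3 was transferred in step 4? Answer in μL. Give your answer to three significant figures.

Step 1: 75 μL + 1050 μL = 1125 μL total → factor 1125/75 = 15
Step 2: 150 μL brought to 450 μL → factor 450/150 = 3
Step 3: 0.1 mL + 0.4 mL = 0.5 mL total → factor 0.5/0.1 = 5
Step 4: v brought to 1875 μL → factor = 1875 μL/v
Step 5: 1000 μL + 99 mL = 1 × 10^5 μL total → factor 1 × 10^5/1000 = 100
Product of known-step factors = 22500
Overall factor = 2.40 μM / (0.0142 nM) = 1.6901 × 10^5
Step-4 factor = 1.6901 × 10^5 / 22500 = 7.5117
v = 1875 μL / 7.5117 = 250 μL

250 μL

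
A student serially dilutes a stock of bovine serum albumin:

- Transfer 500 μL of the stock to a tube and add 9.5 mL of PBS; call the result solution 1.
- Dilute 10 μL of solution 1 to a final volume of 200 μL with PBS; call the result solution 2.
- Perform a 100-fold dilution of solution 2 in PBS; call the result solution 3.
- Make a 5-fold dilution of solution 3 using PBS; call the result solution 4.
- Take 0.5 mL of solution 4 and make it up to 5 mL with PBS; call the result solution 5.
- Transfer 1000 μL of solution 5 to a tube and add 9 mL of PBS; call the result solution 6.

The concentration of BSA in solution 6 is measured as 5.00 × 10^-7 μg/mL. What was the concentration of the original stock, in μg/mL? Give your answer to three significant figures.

Step 1: 500 μL + 9.5 mL = 10000 μL total → factor 10000/500 = 20
Step 2: 10 μL brought to 200 μL → factor 200/10 = 20
Step 3: 100-fold → factor 100
Step 4: 5-fold → factor 5
Step 5: 0.5 mL brought to 5 mL → factor 5/0.5 = 10
Step 6: 1000 μL + 9 mL = 10000 μL total → factor 10000/1000 = 10
Overall dilution factor = 20 × 20 × 100 × 5 × 10 × 10 = 2 × 10^7
Stock = 5.00 × 10^-7 μg/mL × 2 × 10^7 = 10.0 μg/mL

10.0 μg/mL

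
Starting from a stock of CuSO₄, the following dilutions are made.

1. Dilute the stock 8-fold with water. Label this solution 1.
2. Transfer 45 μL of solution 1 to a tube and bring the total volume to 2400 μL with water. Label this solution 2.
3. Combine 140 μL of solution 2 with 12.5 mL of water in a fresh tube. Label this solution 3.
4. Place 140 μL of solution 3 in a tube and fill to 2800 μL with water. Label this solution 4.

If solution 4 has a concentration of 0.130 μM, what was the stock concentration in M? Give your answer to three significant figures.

Step 1: 8-fold → factor 8
Step 2: 45 μL brought to 2400 μL → factor 2400/45 = 53.333
Step 3: 140 μL + 12.5 mL = 12640 μL total → factor 12640/140 = 90.286
Step 4: 140 μL brought to 2800 μL → factor 2800/140 = 20
Overall dilution factor = 8 × 53.333 × 90.286 × 20 = 7.7044 × 10^5
Stock = 0.130 μM × 7.7044 × 10^5 = 1.002 × 10^5 μM = 0.100 M

0.100 M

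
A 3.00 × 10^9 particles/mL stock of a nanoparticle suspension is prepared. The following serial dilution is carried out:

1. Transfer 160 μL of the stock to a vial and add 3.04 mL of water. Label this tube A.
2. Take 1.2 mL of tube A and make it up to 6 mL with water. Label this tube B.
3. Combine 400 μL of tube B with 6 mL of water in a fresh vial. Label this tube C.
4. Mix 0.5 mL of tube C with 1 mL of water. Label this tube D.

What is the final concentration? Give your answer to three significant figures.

6.25 × 10^5 particles/mL

Step 1: 160 μL + 3.04 mL = 3200 μL total → factor 3200/160 = 20
Step 2: 1.2 mL brought to 6 mL → factor 6/1.2 = 5
Step 3: 400 μL + 6 mL = 6400 μL total → factor 6400/400 = 16
Step 4: 0.5 mL + 1 mL = 1.5 mL total → factor 1.5/0.5 = 3
Overall dilution factor = 20 × 5 × 16 × 3 = 4800
Final = 3.00 × 10^9 particles/mL / 4800 = 6.25 × 10^5 particles/mL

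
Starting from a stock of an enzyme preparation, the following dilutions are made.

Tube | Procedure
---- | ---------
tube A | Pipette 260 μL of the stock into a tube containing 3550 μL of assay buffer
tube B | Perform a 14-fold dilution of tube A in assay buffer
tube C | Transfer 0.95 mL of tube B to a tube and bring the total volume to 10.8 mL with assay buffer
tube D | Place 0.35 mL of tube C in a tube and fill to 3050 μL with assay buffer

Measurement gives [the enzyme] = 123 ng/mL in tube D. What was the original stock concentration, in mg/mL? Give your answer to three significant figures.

Step 1: 260 μL + 3550 μL = 3810 μL total → factor 3810/260 = 14.654
Step 2: 14-fold → factor 14
Step 3: 0.95 mL brought to 10.8 mL → factor 10.8/0.95 = 11.368
Step 4: 0.35 mL brought to 3050 μL → factor 3.05/0.35 = 8.7143
Overall dilution factor = 14.654 × 14 × 11.368 × 8.7143 = 20324
Stock = 123 ng/mL × 20324 = 2.500 × 10^6 ng/mL = 2.50 mg/mL

2.50 mg/mL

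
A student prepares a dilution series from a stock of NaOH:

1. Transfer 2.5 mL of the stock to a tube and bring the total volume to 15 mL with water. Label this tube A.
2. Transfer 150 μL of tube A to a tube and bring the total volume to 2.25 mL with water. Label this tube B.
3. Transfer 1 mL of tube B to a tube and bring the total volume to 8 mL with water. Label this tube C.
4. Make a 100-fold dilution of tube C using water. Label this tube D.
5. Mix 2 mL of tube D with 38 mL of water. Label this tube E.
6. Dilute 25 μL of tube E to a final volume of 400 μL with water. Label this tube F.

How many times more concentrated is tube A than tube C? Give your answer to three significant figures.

120

Step 1: 2.5 mL brought to 15 mL → factor 15/2.5 = 6
Step 2: 150 μL brought to 2.25 mL → factor 2250/150 = 15
Step 3: 1 mL brought to 8 mL → factor 8/1 = 8
Dilution factor to tube A = 6; to tube C = 720
[tube A]/[tube C] = (factor to tube C)/(factor to tube A) = 720/6 = 120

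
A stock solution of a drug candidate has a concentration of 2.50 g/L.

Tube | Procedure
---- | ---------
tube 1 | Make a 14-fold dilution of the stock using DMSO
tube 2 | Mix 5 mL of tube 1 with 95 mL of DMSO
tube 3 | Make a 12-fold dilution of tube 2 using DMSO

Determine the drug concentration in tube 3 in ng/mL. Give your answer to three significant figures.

Step 1: 14-fold → factor 14
Step 2: 5 mL + 95 mL = 100 mL total → factor 100/5 = 20
Step 3: 12-fold → factor 12
Overall dilution factor = 14 × 20 × 12 = 3360
Final = 2.50 g/L / 3360 = 0.0007440 g/L = 744 ng/mL

744 ng/mL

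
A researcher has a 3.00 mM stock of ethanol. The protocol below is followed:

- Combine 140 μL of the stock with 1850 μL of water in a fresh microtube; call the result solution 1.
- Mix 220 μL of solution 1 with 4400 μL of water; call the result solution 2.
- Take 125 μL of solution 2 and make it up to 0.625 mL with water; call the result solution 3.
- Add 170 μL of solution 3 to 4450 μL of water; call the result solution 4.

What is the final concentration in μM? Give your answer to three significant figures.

Step 1: 140 μL + 1850 μL = 1990 μL total → factor 1990/140 = 14.214
Step 2: 220 μL + 4400 μL = 4620 μL total → factor 4620/220 = 21
Step 3: 125 μL brought to 0.625 mL → factor 625/125 = 5
Step 4: 170 μL + 4450 μL = 4620 μL total → factor 4620/170 = 27.176
Overall dilution factor = 14.214 × 21 × 5 × 27.176 = 40561
Final = 3.00 mM / 40561 = 7.396 × 10^-5 mM = 0.0740 μM

0.0740 μM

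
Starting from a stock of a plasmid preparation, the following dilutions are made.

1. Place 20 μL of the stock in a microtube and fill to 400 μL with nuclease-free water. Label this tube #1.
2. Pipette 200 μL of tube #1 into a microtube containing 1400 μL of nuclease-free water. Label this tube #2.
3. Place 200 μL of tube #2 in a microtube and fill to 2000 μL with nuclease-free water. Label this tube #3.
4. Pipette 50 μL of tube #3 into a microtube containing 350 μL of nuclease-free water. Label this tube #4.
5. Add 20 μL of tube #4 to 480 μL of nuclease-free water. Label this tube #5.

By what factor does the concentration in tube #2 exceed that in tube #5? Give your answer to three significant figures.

2.00 × 10^3

Step 1: 20 μL brought to 400 μL → factor 400/20 = 20
Step 2: 200 μL + 1400 μL = 1600 μL total → factor 1600/200 = 8
Step 3: 200 μL brought to 2000 μL → factor 2000/200 = 10
Step 4: 50 μL + 350 μL = 400 μL total → factor 400/50 = 8
Step 5: 20 μL + 480 μL = 500 μL total → factor 500/20 = 25
Dilution factor to tube #2 = 160; to tube #5 = 3.2 × 10^5
[tube #2]/[tube #5] = (factor to tube #5)/(factor to tube #2) = 3.2 × 10^5/160 = 2.00 × 10^3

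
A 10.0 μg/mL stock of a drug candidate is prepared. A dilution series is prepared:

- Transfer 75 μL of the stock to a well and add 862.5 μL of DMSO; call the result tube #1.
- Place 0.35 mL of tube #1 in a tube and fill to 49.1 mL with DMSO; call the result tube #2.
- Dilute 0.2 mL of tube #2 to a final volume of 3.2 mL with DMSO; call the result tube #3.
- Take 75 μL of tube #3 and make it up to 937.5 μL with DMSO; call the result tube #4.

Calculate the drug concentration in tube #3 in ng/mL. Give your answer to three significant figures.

0.356 ng/mL

Step 1: 75 μL + 862.5 μL = 937.5 μL total → factor 937.5/75 = 12.5
Step 2: 0.35 mL brought to 49.1 mL → factor 49.1/0.35 = 140.29
Step 3: 0.2 mL brought to 3.2 mL → factor 3.2/0.2 = 16
Dilution factor through tube #3 = 12.5 × 140.29 × 16 = 28057
[tube #3] = 10.0 μg/mL / 28057 = 0.0003564 μg/mL = 0.356 ng/mL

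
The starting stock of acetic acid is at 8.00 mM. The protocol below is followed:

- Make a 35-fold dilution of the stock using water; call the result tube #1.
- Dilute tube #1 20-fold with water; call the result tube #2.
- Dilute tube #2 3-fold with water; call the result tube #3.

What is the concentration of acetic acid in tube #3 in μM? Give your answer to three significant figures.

Step 1: 35-fold → factor 35
Step 2: 20-fold → factor 20
Step 3: 3-fold → factor 3
Overall dilution factor = 35 × 20 × 3 = 2100
Final = 8.00 mM / 2100 = 0.003810 mM = 3.81 μM

3.81 μM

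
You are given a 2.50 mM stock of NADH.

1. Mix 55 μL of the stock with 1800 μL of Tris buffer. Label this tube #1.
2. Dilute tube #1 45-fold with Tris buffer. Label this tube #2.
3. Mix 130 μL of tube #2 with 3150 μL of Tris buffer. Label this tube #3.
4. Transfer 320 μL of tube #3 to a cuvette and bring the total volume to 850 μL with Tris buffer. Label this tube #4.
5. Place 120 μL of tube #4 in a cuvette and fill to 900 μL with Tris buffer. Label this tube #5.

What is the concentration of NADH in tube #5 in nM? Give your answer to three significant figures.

3.28 nM

Step 1: 55 μL + 1800 μL = 1855 μL total → factor 1855/55 = 33.727
Step 2: 45-fold → factor 45
Step 3: 130 μL + 3150 μL = 3280 μL total → factor 3280/130 = 25.231
Step 4: 320 μL brought to 850 μL → factor 850/320 = 2.6562
Step 5: 120 μL brought to 900 μL → factor 900/120 = 7.5
Overall dilution factor = 33.727 × 45 × 25.231 × 2.6562 × 7.5 = 7.6288 × 10^5
Final = 2.50 mM / 7.6288 × 10^5 = 3.277 × 10^-6 mM = 3.28 nM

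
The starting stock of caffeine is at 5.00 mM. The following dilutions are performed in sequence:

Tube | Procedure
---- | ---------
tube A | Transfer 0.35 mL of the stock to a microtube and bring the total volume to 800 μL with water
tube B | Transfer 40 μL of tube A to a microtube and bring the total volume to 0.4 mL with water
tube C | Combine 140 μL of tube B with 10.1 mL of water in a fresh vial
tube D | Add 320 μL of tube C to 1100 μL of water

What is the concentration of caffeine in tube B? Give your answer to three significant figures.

0.219 mM

Step 1: 0.35 mL brought to 800 μL → factor 0.8/0.35 = 2.2857
Step 2: 40 μL brought to 0.4 mL → factor 400/40 = 10
Dilution factor through tube B = 2.2857 × 10 = 22.857
[tube B] = 5.00 mM / 22.857 = 0.219 mM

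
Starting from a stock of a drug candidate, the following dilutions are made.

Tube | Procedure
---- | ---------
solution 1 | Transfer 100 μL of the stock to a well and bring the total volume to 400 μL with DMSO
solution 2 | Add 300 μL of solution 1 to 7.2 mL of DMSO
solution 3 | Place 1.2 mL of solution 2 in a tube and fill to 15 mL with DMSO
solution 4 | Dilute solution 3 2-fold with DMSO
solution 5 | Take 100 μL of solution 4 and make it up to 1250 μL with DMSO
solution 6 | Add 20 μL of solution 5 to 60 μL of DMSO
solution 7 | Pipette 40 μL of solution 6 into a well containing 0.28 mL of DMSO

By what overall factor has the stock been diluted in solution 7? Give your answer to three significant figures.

Step 1: 100 μL brought to 400 μL → factor 400/100 = 4
Step 2: 300 μL + 7.2 mL = 7500 μL total → factor 7500/300 = 25
Step 3: 1.2 mL brought to 15 mL → factor 15/1.2 = 12.5
Step 4: 2-fold → factor 2
Step 5: 100 μL brought to 1250 μL → factor 1250/100 = 12.5
Step 6: 20 μL + 60 μL = 80 μL total → factor 80/20 = 4
Step 7: 40 μL + 0.28 mL = 320 μL total → factor 320/40 = 8
Overall dilution factor = 4 × 25 × 12.5 × 2 × 12.5 × 4 × 8 = 1 × 10^6

1.00 × 10^6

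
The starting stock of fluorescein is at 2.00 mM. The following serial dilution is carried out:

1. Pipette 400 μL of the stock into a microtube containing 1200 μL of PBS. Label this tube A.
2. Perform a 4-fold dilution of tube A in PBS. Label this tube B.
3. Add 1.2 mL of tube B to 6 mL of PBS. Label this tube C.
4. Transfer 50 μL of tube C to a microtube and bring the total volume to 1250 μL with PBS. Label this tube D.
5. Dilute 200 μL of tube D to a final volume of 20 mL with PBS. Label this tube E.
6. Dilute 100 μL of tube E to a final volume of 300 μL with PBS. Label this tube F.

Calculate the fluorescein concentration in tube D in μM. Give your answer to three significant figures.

0.833 μM

Step 1: 400 μL + 1200 μL = 1600 μL total → factor 1600/400 = 4
Step 2: 4-fold → factor 4
Step 3: 1.2 mL + 6 mL = 7.2 mL total → factor 7.2/1.2 = 6
Step 4: 50 μL brought to 1250 μL → factor 1250/50 = 25
Dilution factor through tube D = 4 × 4 × 6 × 25 = 2400
[tube D] = 2.00 mM / 2400 = 0.0008333 mM = 0.833 μM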